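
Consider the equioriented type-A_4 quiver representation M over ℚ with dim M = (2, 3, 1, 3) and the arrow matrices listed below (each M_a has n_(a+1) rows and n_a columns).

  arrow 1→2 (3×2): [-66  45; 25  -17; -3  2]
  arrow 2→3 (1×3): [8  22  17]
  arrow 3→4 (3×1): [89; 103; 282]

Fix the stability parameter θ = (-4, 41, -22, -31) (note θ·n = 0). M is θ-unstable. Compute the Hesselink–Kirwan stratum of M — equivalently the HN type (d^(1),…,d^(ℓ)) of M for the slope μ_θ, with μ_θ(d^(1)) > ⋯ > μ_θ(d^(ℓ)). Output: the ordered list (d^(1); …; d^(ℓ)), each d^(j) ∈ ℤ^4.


Via rank(M_{q-1}∘⋯∘M_p): M ≅ I[1,2], I[1,4], I[2,2], I[4,4]^2.
μ_θ-semistable layers: μ^(1)=41; μ^(2)=-4; μ^(3)=-31

((0, 2, 0, 0); (2, 1, 1, 1); (0, 0, 0, 2))


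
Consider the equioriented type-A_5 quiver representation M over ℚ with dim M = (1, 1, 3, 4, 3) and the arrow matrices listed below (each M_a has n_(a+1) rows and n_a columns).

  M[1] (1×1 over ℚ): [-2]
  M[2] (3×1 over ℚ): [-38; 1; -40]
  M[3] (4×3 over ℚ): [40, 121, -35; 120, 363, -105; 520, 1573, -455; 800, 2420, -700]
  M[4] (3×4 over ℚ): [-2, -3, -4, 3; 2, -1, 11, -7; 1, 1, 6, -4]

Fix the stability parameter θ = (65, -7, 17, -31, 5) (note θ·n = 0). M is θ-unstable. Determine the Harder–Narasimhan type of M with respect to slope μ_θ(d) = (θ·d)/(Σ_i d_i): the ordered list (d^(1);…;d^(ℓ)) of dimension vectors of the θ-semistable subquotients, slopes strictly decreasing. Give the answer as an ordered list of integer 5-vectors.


Interval decomposition of M: I[1,5], I[3,3]^2, I[4,4], I[4,5]^2.
HN type (ℓ=4): μ^(1)=17; μ^(2)=49/5; μ^(3)=5; μ^(4)=-31

((0, 0, 2, 0, 0); (1, 1, 1, 1, 1); (0, 0, 0, 0, 2); (0, 0, 0, 3, 0))


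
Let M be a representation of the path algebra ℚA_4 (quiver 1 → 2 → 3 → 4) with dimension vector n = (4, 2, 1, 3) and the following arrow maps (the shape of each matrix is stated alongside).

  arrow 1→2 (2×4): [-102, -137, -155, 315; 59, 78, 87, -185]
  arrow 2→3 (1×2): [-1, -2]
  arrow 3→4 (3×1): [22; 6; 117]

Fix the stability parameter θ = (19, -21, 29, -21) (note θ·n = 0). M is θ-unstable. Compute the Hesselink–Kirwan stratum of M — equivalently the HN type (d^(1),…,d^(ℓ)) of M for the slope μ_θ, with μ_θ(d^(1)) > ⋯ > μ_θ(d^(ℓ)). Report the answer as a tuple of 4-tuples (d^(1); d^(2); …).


Via rank(M_{q-1}∘⋯∘M_p): M ≅ I[1,1]^2, I[1,2], I[1,4], I[4,4]^2.
μ_θ-semistable layers: μ^(1)=19; μ^(2)=4; μ^(3)=-1; μ^(4)=-21

((2, 0, 0, 0); (0, 0, 1, 1); (2, 2, 0, 0); (0, 0, 0, 2))


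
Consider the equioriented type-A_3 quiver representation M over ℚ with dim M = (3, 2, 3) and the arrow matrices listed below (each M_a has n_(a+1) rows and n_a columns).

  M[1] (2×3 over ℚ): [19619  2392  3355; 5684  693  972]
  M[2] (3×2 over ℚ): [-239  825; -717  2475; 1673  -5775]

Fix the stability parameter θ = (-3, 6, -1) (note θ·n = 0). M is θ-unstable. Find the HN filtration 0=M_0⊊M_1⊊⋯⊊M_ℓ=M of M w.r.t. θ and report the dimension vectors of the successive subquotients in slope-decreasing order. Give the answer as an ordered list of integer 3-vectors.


Via rank(M_{q-1}∘⋯∘M_p): M ≅ I[1,1], I[1,2], I[1,3], I[3,3]^2.
μ_θ-semistable layers: μ^(1)=6; μ^(2)=5/2; μ^(3)=-1; μ^(4)=-3

((0, 1, 0); (0, 1, 1); (0, 0, 2); (3, 0, 0))


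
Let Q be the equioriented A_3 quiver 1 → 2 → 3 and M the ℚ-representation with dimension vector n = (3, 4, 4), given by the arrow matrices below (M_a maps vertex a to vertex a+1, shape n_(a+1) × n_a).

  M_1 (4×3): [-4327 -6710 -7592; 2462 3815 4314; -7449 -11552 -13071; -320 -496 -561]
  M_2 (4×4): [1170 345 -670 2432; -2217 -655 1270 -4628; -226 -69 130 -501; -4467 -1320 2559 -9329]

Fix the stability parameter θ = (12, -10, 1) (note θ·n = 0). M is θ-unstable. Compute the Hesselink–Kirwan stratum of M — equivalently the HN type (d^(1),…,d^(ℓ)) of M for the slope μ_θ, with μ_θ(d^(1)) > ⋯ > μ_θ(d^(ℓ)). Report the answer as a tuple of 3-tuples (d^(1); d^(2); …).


Barcode: M ≅ I[1,3]^3, I[2,3]. HN layers by μ_θ (2 steps, strictly decreasing):
  μ^(1)=1; μ^(2)=-10

((3, 3, 4); (0, 1, 0))


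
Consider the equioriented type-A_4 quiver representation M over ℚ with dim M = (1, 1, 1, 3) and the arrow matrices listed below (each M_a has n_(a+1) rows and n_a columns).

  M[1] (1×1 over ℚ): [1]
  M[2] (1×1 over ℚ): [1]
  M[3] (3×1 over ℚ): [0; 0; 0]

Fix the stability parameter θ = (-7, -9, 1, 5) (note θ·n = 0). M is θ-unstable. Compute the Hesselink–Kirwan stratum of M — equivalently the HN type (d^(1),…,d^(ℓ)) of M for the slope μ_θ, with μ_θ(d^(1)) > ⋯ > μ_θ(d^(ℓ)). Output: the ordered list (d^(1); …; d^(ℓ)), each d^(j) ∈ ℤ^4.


Via rank(M_{q-1}∘⋯∘M_p): M ≅ I[1,3], I[4,4]^3.
μ_θ-semistable layers: μ^(1)=5; μ^(2)=1; μ^(3)=-8

((0, 0, 0, 3); (0, 0, 1, 0); (1, 1, 0, 0))


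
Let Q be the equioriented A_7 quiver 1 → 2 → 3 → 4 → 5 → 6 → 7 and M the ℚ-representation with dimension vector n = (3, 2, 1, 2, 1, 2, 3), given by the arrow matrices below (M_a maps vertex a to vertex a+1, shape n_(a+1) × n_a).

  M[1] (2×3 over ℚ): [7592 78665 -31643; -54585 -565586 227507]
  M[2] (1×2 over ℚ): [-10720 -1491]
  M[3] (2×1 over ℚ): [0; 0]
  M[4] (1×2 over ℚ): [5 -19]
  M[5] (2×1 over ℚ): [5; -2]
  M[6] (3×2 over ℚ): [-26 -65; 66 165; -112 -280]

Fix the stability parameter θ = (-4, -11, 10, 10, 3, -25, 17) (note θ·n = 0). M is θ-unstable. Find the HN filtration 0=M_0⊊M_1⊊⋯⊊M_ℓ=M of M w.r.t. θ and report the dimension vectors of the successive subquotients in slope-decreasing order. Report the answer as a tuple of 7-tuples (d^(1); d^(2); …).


Via rank(M_{q-1}∘⋯∘M_p): M ≅ I[1,1], I[1,2], I[1,3], I[4,4], I[4,6], I[6,7], I[7,7]^2.
μ_θ-semistable layers: μ^(1)=17; μ^(2)=10; μ^(3)=-4; μ^(4)=-15/2; μ^(5)=-25

((0, 0, 0, 0, 0, 0, 3); (0, 0, 1, 1, 0, 0, 0); (1, 0, 0, 1, 1, 1, 0); (2, 2, 0, 0, 0, 0, 0); (0, 0, 0, 0, 0, 1, 0))


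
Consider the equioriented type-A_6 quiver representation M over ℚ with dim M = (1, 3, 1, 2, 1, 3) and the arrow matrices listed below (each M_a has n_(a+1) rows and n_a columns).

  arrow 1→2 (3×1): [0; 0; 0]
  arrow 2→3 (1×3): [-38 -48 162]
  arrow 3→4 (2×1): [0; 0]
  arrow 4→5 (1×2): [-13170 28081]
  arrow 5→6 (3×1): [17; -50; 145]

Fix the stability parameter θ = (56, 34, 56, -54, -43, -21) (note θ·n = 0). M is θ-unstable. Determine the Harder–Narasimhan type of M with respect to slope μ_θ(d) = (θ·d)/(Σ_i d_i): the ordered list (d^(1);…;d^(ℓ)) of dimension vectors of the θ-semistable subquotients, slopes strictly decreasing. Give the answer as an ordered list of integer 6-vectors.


Interval decomposition of M: I[1,1], I[2,2]^2, I[2,3], I[4,4], I[4,6], I[6,6]^2.
HN type (ℓ=5): μ^(1)=56; μ^(2)=34; μ^(3)=-21; μ^(4)=-43; μ^(5)=-54

((1, 0, 1, 0, 0, 0); (0, 3, 0, 0, 0, 0); (0, 0, 0, 0, 0, 3); (0, 0, 0, 0, 1, 0); (0, 0, 0, 2, 0, 0))


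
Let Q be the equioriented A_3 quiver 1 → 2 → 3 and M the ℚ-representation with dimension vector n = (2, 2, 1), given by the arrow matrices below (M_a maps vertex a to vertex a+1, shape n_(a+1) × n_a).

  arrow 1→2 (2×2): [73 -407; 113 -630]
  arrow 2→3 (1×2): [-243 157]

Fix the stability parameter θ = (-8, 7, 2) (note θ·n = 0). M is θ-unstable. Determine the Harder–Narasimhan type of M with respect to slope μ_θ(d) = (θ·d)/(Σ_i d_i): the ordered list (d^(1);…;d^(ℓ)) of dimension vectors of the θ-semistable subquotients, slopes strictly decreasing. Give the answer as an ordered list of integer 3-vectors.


Via rank(M_{q-1}∘⋯∘M_p): M ≅ I[1,2], I[1,3].
μ_θ-semistable layers: μ^(1)=7; μ^(2)=9/2; μ^(3)=-8

((0, 1, 0); (0, 1, 1); (2, 0, 0))


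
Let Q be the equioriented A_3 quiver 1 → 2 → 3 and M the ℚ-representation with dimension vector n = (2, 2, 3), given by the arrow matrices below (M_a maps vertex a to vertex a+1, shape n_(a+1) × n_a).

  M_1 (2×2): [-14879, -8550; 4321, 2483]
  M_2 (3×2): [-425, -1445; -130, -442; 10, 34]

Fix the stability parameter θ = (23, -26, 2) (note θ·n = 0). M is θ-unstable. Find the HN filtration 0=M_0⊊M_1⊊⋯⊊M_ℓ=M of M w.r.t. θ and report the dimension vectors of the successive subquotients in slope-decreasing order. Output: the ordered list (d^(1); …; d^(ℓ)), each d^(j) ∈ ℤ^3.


Interval decomposition of M: I[1,2], I[1,3], I[3,3]^2.
HN type (ℓ=2): μ^(1)=2; μ^(2)=-3/2

((0, 0, 3); (2, 2, 0))


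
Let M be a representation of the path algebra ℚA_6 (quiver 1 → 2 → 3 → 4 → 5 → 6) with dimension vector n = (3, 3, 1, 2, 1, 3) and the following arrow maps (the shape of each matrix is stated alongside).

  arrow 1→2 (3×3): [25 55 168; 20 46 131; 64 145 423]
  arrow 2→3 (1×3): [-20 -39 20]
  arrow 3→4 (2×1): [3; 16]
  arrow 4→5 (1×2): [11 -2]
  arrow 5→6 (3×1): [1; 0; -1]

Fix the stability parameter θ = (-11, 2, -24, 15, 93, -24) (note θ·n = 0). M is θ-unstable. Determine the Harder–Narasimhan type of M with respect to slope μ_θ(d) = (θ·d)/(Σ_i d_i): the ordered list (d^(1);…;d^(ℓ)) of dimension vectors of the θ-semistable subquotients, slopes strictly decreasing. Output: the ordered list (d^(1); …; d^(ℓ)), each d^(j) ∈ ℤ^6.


Interval decomposition of M: I[1,2]^2, I[1,6], I[4,4], I[6,6]^2.
HN type (ℓ=5): μ^(1)=69/2; μ^(2)=15; μ^(3)=2; μ^(4)=-11; μ^(5)=-24

((0, 0, 0, 0, 1, 1); (0, 0, 0, 2, 0, 0); (0, 2, 0, 0, 0, 0); (3, 1, 1, 0, 0, 0); (0, 0, 0, 0, 0, 2))


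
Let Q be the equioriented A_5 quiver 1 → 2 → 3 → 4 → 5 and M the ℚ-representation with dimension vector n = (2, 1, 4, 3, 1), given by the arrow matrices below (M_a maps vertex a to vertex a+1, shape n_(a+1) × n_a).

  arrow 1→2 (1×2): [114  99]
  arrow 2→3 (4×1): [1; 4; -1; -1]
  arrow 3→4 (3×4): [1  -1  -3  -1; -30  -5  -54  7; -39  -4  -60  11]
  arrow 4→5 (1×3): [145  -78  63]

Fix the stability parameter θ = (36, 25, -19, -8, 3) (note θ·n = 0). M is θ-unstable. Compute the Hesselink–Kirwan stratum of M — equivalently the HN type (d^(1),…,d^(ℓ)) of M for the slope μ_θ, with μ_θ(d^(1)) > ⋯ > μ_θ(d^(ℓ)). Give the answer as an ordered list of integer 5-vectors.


Via rank(M_{q-1}∘⋯∘M_p): M ≅ I[1,1], I[1,5], I[3,3], I[3,4]^2.
μ_θ-semistable layers: μ^(1)=36; μ^(2)=37/5; μ^(3)=-8; μ^(4)=-19

((1, 0, 0, 0, 0); (1, 1, 1, 1, 1); (0, 0, 0, 2, 0); (0, 0, 3, 0, 0))


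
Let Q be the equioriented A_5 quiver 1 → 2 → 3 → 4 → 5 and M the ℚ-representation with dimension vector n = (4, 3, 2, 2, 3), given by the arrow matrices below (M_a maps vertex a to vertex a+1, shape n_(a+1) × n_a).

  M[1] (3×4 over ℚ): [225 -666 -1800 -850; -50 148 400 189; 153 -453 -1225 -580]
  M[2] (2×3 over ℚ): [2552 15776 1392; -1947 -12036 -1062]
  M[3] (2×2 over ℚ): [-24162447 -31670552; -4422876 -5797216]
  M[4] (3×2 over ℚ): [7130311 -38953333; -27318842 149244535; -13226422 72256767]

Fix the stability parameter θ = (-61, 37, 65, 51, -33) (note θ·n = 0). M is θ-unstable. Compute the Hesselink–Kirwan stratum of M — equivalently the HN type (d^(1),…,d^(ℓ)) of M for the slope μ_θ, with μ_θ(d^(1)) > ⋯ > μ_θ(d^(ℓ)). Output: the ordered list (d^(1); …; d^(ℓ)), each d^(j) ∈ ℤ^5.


Via rank(M_{q-1}∘⋯∘M_p): M ≅ I[1,1], I[1,2]^2, I[1,3], I[3,5], I[4,5], I[5,5].
μ_θ-semistable layers: μ^(1)=65; μ^(2)=37; μ^(3)=83/3; μ^(4)=9; μ^(5)=-33; μ^(6)=-61

((0, 0, 1, 0, 0); (0, 3, 0, 0, 0); (0, 0, 1, 1, 1); (0, 0, 0, 1, 1); (0, 0, 0, 0, 1); (4, 0, 0, 0, 0))


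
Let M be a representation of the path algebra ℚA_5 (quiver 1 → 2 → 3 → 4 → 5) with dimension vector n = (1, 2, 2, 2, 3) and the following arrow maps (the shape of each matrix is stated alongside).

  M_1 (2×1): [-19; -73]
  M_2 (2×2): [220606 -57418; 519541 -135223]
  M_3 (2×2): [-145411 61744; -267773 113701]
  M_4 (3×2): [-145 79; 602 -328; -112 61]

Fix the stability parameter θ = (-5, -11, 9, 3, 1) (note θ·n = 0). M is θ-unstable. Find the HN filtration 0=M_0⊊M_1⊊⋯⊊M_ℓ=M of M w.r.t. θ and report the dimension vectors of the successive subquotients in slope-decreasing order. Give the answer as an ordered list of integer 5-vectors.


Barcode: M ≅ I[1,2], I[2,5], I[3,5], I[5,5]. HN layers by μ_θ (4 steps, strictly decreasing):
  μ^(1)=13/3; μ^(2)=1; μ^(3)=-8; μ^(4)=-11

((0, 0, 2, 2, 2); (0, 0, 0, 0, 1); (1, 1, 0, 0, 0); (0, 1, 0, 0, 0))


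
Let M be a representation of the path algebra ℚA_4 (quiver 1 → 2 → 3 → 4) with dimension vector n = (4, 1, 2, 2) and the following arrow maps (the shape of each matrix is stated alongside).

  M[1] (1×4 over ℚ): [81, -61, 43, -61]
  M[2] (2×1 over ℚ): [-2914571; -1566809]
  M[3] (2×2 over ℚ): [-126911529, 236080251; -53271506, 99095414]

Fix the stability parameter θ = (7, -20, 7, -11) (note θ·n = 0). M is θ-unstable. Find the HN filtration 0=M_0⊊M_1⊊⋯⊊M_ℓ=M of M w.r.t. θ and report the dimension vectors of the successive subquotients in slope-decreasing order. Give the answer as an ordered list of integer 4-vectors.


Barcode: M ≅ I[1,1]^3, I[1,3], I[3,4], I[4,4]. HN layers by μ_θ (4 steps, strictly decreasing):
  μ^(1)=7; μ^(2)=-2; μ^(3)=-13/2; μ^(4)=-11

((3, 0, 1, 0); (0, 0, 1, 1); (1, 1, 0, 0); (0, 0, 0, 1))


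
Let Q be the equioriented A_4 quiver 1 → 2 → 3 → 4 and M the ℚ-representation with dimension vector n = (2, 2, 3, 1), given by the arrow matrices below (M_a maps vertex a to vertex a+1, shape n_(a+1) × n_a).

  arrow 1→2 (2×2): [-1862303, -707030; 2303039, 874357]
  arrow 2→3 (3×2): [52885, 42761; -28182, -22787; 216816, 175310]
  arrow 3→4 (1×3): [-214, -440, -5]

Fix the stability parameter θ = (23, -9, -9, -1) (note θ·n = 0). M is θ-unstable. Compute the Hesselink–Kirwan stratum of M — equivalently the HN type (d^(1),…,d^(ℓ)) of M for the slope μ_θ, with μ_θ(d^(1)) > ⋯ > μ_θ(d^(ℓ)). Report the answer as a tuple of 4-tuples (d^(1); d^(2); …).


Via rank(M_{q-1}∘⋯∘M_p): M ≅ I[1,3], I[1,4], I[3,3].
μ_θ-semistable layers: μ^(1)=5/3; μ^(2)=1; μ^(3)=-9

((1, 1, 1, 0); (1, 1, 1, 1); (0, 0, 1, 0))


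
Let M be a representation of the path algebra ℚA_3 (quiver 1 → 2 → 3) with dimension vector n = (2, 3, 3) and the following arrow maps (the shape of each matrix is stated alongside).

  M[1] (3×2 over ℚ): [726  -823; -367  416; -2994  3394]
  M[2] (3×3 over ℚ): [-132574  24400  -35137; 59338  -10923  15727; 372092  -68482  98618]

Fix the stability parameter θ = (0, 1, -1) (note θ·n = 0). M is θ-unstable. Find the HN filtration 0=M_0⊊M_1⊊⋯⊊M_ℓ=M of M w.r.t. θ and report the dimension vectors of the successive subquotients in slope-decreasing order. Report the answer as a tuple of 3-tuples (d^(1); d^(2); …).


Interval decomposition of M: I[1,2], I[1,3], I[2,3], I[3,3].
HN type (ℓ=3): μ^(1)=1; μ^(2)=0; μ^(3)=-1

((0, 1, 0); (2, 2, 2); (0, 0, 1))


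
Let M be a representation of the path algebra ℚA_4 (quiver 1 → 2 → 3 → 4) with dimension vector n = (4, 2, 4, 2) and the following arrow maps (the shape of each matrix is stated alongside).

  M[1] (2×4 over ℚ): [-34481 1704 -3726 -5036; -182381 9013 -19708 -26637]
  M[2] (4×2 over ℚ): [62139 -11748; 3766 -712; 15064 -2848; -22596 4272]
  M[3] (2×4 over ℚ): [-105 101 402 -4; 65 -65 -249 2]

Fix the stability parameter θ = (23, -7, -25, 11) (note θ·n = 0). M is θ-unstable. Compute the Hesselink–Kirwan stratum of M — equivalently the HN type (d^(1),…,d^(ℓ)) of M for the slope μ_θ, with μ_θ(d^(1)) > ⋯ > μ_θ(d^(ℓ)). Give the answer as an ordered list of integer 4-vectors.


Barcode: M ≅ I[1,1]^2, I[1,2], I[1,4], I[3,3]^2, I[3,4]. HN layers by μ_θ (5 steps, strictly decreasing):
  μ^(1)=23; μ^(2)=11; μ^(3)=8; μ^(4)=-3; μ^(5)=-25

((2, 0, 0, 0); (0, 0, 0, 2); (1, 1, 0, 0); (1, 1, 1, 0); (0, 0, 3, 0))


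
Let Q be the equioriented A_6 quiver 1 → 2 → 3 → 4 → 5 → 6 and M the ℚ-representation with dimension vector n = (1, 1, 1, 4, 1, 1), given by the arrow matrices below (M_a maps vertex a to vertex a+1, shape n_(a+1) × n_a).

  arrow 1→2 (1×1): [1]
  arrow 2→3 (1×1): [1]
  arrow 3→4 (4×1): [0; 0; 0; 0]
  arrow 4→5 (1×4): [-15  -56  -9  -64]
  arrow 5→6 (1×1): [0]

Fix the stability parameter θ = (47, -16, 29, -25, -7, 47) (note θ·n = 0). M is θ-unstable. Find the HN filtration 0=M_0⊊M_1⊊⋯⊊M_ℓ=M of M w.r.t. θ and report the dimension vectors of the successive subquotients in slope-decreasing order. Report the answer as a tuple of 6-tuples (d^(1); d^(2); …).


Via rank(M_{q-1}∘⋯∘M_p): M ≅ I[1,3], I[4,4]^3, I[4,5], I[6,6].
μ_θ-semistable layers: μ^(1)=47; μ^(2)=29; μ^(3)=31/2; μ^(4)=-7; μ^(5)=-25

((0, 0, 0, 0, 0, 1); (0, 0, 1, 0, 0, 0); (1, 1, 0, 0, 0, 0); (0, 0, 0, 0, 1, 0); (0, 0, 0, 4, 0, 0))


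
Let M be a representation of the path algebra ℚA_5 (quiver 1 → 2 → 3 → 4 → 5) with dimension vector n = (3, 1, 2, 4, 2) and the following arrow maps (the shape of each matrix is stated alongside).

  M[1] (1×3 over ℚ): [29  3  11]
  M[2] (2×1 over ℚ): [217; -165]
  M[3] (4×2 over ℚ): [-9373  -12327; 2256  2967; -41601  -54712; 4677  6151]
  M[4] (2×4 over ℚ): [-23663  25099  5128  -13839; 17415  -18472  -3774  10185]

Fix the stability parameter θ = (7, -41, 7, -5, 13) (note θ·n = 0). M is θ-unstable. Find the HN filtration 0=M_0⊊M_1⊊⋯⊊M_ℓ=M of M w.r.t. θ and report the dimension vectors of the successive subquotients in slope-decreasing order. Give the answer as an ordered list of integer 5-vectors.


Via rank(M_{q-1}∘⋯∘M_p): M ≅ I[1,1]^2, I[1,5], I[3,4], I[4,4], I[4,5].
μ_θ-semistable layers: μ^(1)=13; μ^(2)=7; μ^(3)=1; μ^(4)=-5; μ^(5)=-17

((0, 0, 0, 0, 2); (2, 0, 0, 0, 0); (0, 0, 2, 2, 0); (0, 0, 0, 2, 0); (1, 1, 0, 0, 0))


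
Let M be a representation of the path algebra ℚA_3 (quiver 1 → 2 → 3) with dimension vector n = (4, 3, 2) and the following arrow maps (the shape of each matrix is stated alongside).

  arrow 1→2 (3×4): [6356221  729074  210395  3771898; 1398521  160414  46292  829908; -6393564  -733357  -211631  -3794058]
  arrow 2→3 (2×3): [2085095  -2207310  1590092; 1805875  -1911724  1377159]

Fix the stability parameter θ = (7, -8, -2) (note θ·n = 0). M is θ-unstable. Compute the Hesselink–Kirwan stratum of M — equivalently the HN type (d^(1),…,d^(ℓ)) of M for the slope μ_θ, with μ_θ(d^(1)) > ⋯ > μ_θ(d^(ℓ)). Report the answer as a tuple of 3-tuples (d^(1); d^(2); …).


Interval decomposition of M: I[1,1], I[1,2], I[1,3]^2.
HN type (ℓ=3): μ^(1)=7; μ^(2)=-1/2; μ^(3)=-1

((1, 0, 0); (1, 1, 0); (2, 2, 2))


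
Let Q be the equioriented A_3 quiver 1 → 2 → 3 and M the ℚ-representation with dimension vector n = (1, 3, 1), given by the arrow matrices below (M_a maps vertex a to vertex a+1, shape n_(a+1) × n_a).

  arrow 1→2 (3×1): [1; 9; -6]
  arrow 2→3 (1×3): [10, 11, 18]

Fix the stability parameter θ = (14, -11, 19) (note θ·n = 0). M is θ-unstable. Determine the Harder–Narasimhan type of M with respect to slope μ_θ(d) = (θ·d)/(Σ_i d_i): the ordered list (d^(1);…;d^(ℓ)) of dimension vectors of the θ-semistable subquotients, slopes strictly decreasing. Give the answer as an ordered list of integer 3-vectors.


Barcode: M ≅ I[1,3], I[2,2]^2. HN layers by μ_θ (3 steps, strictly decreasing):
  μ^(1)=19; μ^(2)=3/2; μ^(3)=-11

((0, 0, 1); (1, 1, 0); (0, 2, 0))


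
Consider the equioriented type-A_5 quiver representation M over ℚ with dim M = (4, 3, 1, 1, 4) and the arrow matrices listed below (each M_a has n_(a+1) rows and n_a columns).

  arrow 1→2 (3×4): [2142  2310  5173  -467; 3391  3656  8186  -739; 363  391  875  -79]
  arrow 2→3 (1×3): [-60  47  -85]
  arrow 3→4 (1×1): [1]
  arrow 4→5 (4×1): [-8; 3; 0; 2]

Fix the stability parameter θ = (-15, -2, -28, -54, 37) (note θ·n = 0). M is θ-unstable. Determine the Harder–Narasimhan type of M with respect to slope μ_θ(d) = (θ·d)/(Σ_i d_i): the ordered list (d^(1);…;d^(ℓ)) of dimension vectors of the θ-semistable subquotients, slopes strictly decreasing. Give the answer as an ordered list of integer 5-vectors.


Via rank(M_{q-1}∘⋯∘M_p): M ≅ I[1,1], I[1,2]^2, I[1,5], I[5,5]^3.
μ_θ-semistable layers: μ^(1)=37; μ^(2)=-2; μ^(3)=-15; μ^(4)=-99/4

((0, 0, 0, 0, 4); (0, 2, 0, 0, 0); (3, 0, 0, 0, 0); (1, 1, 1, 1, 0))


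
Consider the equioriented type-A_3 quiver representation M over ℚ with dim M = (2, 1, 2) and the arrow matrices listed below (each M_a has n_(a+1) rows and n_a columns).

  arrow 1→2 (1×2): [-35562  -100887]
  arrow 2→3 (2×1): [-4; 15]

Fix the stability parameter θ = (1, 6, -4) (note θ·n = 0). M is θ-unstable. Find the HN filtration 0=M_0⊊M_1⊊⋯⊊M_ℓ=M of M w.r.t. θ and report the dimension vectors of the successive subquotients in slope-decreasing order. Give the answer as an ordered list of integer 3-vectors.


Interval decomposition of M: I[1,1], I[1,3], I[3,3].
HN type (ℓ=2): μ^(1)=1; μ^(2)=-4

((2, 1, 1); (0, 0, 1))


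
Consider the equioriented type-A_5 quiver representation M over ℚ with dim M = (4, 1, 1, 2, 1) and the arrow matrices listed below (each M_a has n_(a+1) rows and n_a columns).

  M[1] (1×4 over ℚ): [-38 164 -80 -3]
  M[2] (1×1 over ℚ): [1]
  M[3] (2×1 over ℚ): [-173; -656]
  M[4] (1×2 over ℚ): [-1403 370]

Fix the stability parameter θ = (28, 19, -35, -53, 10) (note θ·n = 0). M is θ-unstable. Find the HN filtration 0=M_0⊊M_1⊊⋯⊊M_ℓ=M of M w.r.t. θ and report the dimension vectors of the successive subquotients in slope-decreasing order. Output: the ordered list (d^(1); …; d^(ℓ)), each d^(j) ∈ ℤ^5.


Barcode: M ≅ I[1,1]^3, I[1,5], I[4,4]. HN layers by μ_θ (4 steps, strictly decreasing):
  μ^(1)=28; μ^(2)=10; μ^(3)=-41/4; μ^(4)=-53

((3, 0, 0, 0, 0); (0, 0, 0, 0, 1); (1, 1, 1, 1, 0); (0, 0, 0, 1, 0))


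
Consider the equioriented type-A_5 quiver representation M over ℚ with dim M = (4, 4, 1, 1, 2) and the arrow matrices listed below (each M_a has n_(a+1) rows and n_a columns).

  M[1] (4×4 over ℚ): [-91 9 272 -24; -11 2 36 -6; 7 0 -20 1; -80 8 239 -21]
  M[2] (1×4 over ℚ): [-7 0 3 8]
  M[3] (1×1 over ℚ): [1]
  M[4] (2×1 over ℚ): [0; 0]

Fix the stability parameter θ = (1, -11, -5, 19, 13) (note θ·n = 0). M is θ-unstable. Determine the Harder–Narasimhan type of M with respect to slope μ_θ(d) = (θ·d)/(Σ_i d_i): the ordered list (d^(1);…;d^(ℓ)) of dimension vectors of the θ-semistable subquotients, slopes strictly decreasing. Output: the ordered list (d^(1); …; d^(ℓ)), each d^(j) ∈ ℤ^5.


Interval decomposition of M: I[1,2]^3, I[1,4], I[5,5]^2.
HN type (ℓ=3): μ^(1)=19; μ^(2)=13; μ^(3)=-5

((0, 0, 0, 1, 0); (0, 0, 0, 0, 2); (4, 4, 1, 0, 0))


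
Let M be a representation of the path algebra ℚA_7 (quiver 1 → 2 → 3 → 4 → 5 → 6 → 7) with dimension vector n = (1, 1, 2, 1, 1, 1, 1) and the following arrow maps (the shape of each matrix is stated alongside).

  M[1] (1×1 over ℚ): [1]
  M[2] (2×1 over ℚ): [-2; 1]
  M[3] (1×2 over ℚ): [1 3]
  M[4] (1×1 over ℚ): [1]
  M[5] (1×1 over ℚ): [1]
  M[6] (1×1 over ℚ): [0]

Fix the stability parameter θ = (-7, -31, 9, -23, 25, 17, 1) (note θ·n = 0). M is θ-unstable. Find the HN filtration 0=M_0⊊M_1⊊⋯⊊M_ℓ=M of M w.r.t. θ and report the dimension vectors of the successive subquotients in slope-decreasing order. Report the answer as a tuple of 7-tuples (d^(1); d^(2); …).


Via rank(M_{q-1}∘⋯∘M_p): M ≅ I[1,6], I[3,3], I[7,7].
μ_θ-semistable layers: μ^(1)=21; μ^(2)=9; μ^(3)=1; μ^(4)=-7; μ^(5)=-19

((0, 0, 0, 0, 1, 1, 0); (0, 0, 1, 0, 0, 0, 0); (0, 0, 0, 0, 0, 0, 1); (0, 0, 1, 1, 0, 0, 0); (1, 1, 0, 0, 0, 0, 0))


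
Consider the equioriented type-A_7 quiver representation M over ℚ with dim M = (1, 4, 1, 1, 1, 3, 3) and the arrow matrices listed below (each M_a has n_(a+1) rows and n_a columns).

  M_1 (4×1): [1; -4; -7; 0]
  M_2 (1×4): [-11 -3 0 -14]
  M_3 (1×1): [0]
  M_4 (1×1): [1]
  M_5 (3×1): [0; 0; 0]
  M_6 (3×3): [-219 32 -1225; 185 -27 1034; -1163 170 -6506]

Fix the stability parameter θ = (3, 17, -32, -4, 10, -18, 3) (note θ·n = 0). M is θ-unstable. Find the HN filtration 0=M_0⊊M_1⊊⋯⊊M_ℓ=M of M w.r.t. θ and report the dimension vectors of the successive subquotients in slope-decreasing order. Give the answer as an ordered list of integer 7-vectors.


Via rank(M_{q-1}∘⋯∘M_p): M ≅ I[1,3], I[2,2]^3, I[4,5], I[6,7]^3.
μ_θ-semistable layers: μ^(1)=17; μ^(2)=10; μ^(3)=3; μ^(4)=-4; μ^(5)=-18

((0, 3, 0, 0, 0, 0, 0); (0, 0, 0, 0, 1, 0, 0); (0, 0, 0, 0, 0, 0, 3); (1, 1, 1, 1, 0, 0, 0); (0, 0, 0, 0, 0, 3, 0))


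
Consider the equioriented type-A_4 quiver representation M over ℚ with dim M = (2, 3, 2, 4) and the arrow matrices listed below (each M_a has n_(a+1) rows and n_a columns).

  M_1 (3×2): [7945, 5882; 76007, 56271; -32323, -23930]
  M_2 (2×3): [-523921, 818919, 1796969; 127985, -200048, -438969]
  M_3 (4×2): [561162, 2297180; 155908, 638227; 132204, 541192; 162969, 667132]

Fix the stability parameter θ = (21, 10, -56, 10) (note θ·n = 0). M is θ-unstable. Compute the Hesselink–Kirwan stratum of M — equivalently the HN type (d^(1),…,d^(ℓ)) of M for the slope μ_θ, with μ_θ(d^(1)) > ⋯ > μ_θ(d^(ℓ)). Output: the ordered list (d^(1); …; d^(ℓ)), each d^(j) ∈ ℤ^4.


Via rank(M_{q-1}∘⋯∘M_p): M ≅ I[1,2], I[1,4], I[2,4], I[4,4]^2.
μ_θ-semistable layers: μ^(1)=31/2; μ^(2)=10; μ^(3)=-25/3; μ^(4)=-23

((1, 1, 0, 0); (0, 0, 0, 4); (1, 1, 1, 0); (0, 1, 1, 0))


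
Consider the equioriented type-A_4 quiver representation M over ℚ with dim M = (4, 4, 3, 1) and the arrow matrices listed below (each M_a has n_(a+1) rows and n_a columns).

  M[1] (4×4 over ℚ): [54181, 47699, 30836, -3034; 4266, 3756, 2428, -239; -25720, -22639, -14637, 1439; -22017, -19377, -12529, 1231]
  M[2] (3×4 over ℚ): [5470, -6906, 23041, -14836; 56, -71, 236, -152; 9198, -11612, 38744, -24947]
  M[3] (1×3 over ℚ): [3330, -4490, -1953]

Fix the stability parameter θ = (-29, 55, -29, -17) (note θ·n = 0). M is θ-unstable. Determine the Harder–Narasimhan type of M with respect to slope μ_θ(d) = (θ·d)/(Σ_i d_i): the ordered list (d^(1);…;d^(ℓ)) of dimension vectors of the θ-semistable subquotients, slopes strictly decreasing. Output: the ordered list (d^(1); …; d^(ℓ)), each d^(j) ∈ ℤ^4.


Barcode: M ≅ I[1,2], I[1,3]^2, I[1,4]. HN layers by μ_θ (4 steps, strictly decreasing):
  μ^(1)=55; μ^(2)=13; μ^(3)=3; μ^(4)=-29

((0, 1, 0, 0); (0, 2, 2, 0); (0, 1, 1, 1); (4, 0, 0, 0))


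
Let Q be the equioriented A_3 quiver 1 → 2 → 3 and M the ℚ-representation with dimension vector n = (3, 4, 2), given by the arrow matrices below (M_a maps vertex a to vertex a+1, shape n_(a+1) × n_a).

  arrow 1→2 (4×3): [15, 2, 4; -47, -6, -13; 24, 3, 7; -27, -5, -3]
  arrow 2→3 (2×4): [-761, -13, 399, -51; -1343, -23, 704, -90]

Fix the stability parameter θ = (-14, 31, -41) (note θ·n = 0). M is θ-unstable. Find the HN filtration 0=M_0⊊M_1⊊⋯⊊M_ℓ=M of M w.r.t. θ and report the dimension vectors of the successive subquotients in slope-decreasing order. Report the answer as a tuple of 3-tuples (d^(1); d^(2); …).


Interval decomposition of M: I[1,2], I[1,3]^2, I[2,2].
HN type (ℓ=3): μ^(1)=31; μ^(2)=-5; μ^(3)=-14

((0, 2, 0); (0, 2, 2); (3, 0, 0))


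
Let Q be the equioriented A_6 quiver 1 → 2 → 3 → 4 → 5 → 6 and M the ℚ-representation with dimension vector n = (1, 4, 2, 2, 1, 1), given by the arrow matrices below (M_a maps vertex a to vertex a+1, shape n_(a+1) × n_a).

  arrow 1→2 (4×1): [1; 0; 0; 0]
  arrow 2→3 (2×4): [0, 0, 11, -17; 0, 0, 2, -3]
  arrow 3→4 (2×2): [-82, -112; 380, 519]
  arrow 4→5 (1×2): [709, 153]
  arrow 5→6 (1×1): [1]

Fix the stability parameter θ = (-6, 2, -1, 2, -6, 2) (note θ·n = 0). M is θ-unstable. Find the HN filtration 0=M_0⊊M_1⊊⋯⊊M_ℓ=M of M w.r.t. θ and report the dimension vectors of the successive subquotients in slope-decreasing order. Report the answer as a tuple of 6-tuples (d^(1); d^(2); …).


Via rank(M_{q-1}∘⋯∘M_p): M ≅ I[1,2], I[2,2], I[2,4], I[2,6].
μ_θ-semistable layers: μ^(1)=2; μ^(2)=1/2; μ^(3)=-3/4; μ^(4)=-6

((0, 2, 0, 1, 0, 1); (0, 1, 1, 0, 0, 0); (0, 1, 1, 1, 1, 0); (1, 0, 0, 0, 0, 0))


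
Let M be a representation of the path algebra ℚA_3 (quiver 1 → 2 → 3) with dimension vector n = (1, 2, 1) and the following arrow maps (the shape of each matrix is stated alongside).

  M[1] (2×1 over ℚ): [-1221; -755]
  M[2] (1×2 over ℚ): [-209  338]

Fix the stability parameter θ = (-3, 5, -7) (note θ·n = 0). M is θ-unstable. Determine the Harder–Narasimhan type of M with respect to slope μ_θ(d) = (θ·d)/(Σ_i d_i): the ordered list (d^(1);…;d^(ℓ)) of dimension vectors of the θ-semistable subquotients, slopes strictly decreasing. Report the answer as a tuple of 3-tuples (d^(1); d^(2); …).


Barcode: M ≅ I[1,3], I[2,2]. HN layers by μ_θ (3 steps, strictly decreasing):
  μ^(1)=5; μ^(2)=-1; μ^(3)=-3

((0, 1, 0); (0, 1, 1); (1, 0, 0))


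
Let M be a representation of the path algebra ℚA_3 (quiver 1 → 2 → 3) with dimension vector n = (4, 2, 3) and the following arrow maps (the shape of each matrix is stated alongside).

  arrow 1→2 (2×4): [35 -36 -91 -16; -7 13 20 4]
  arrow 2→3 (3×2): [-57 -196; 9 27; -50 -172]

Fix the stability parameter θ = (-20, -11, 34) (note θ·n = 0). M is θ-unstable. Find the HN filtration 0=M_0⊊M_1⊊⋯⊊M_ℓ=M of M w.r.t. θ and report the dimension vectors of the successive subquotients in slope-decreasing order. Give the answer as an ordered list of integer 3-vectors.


Barcode: M ≅ I[1,1]^2, I[1,3]^2, I[3,3]. HN layers by μ_θ (3 steps, strictly decreasing):
  μ^(1)=34; μ^(2)=-11; μ^(3)=-20

((0, 0, 3); (0, 2, 0); (4, 0, 0))


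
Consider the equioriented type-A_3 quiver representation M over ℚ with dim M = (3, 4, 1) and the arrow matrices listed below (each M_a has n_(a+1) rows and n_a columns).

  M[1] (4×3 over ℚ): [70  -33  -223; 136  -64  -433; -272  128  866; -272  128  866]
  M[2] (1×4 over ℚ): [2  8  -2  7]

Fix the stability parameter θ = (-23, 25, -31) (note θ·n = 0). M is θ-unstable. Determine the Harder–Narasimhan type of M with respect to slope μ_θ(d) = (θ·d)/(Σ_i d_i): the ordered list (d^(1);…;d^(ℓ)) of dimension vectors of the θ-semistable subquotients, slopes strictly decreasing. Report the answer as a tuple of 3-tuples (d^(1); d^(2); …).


Via rank(M_{q-1}∘⋯∘M_p): M ≅ I[1,1], I[1,2], I[1,3], I[2,2]^2.
μ_θ-semistable layers: μ^(1)=25; μ^(2)=-3; μ^(3)=-23

((0, 3, 0); (0, 1, 1); (3, 0, 0))


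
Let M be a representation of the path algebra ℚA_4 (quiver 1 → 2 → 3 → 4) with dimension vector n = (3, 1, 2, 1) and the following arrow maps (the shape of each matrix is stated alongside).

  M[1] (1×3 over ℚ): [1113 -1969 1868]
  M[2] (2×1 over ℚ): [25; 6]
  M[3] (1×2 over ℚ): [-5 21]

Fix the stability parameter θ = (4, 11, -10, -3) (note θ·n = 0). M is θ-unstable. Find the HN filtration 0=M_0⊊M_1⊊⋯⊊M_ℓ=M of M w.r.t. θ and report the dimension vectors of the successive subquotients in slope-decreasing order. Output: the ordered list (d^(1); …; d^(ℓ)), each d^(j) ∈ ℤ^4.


Via rank(M_{q-1}∘⋯∘M_p): M ≅ I[1,1]^2, I[1,4], I[3,3].
μ_θ-semistable layers: μ^(1)=4; μ^(2)=1/2; μ^(3)=-10

((2, 0, 0, 0); (1, 1, 1, 1); (0, 0, 1, 0))


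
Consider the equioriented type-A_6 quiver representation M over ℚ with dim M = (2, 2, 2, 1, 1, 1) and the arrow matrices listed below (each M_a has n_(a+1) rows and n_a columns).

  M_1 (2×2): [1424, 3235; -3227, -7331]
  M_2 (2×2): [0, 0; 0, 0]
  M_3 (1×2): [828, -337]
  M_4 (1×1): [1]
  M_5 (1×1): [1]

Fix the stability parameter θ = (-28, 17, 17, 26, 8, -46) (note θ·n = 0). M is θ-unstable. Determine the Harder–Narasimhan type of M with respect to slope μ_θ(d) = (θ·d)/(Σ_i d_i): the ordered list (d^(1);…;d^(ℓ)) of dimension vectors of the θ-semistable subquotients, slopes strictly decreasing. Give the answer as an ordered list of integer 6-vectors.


Interval decomposition of M: I[1,2]^2, I[3,3], I[3,6].
HN type (ℓ=3): μ^(1)=17; μ^(2)=5/4; μ^(3)=-28

((0, 2, 1, 0, 0, 0); (0, 0, 1, 1, 1, 1); (2, 0, 0, 0, 0, 0))


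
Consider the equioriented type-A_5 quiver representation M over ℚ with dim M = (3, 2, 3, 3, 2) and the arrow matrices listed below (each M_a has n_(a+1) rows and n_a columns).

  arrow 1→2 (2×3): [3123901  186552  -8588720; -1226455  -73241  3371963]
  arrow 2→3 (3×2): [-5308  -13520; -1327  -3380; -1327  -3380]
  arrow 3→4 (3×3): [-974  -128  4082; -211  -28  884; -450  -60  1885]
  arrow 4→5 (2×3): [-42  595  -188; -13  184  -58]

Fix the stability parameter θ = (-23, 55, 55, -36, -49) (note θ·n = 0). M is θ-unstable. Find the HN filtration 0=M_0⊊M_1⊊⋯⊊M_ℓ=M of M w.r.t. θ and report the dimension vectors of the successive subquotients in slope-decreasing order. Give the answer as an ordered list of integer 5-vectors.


Via rank(M_{q-1}∘⋯∘M_p): M ≅ I[1,1], I[1,2], I[1,5], I[3,3], I[3,5], I[4,4].
μ_θ-semistable layers: μ^(1)=55; μ^(2)=25/4; μ^(3)=-10; μ^(4)=-23; μ^(5)=-36

((0, 1, 1, 0, 0); (0, 1, 1, 1, 1); (0, 0, 1, 1, 1); (3, 0, 0, 0, 0); (0, 0, 0, 1, 0))


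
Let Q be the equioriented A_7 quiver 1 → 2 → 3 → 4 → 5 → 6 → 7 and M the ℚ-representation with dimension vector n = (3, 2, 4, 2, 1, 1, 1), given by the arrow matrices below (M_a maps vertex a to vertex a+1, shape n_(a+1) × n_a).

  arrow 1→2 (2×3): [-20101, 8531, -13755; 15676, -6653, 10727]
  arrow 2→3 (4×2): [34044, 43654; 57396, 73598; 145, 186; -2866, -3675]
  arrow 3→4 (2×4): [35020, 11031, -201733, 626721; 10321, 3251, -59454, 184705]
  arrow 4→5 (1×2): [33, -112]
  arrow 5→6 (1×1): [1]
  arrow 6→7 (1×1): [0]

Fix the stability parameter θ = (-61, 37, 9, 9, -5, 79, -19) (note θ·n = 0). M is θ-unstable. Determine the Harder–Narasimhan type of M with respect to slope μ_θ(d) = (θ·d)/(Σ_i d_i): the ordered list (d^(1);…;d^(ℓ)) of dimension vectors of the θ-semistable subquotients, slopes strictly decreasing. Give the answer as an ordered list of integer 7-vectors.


Barcode: M ≅ I[1,1], I[1,4], I[1,6], I[3,3]^2, I[7,7]. HN layers by μ_θ (6 steps, strictly decreasing):
  μ^(1)=79; μ^(2)=55/3; μ^(3)=25/2; μ^(4)=9; μ^(5)=-19; μ^(6)=-61

((0, 0, 0, 0, 0, 1, 0); (0, 1, 1, 1, 0, 0, 0); (0, 1, 1, 1, 1, 0, 0); (0, 0, 2, 0, 0, 0, 0); (0, 0, 0, 0, 0, 0, 1); (3, 0, 0, 0, 0, 0, 0))


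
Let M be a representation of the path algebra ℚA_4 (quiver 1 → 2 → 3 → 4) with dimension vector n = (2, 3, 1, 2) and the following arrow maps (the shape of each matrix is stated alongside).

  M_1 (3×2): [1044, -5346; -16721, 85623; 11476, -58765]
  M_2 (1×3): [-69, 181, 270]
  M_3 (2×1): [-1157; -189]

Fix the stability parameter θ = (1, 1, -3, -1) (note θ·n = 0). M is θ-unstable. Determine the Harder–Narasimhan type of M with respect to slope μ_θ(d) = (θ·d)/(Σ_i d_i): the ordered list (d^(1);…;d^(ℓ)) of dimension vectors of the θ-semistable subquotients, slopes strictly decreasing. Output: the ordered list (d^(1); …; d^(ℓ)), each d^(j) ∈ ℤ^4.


Via rank(M_{q-1}∘⋯∘M_p): M ≅ I[1,2], I[1,4], I[2,2], I[4,4].
μ_θ-semistable layers: μ^(1)=1; μ^(2)=-1/2; μ^(3)=-1

((1, 2, 0, 0); (1, 1, 1, 1); (0, 0, 0, 1))


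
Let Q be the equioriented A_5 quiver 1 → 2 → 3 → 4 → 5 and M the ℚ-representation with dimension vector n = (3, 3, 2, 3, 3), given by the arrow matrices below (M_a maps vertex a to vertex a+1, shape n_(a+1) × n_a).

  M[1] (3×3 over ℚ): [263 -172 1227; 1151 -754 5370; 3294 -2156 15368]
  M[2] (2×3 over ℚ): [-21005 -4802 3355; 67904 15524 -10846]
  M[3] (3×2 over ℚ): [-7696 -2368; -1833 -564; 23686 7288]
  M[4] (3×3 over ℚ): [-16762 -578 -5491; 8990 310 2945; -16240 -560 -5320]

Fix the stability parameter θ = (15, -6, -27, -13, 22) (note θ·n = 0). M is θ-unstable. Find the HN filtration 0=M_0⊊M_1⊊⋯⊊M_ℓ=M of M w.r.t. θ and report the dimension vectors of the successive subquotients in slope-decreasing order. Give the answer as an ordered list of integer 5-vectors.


Barcode: M ≅ I[1,1], I[1,2], I[1,4], I[2,3], I[4,4], I[4,5], I[5,5]^2. HN layers by μ_θ (6 steps, strictly decreasing):
  μ^(1)=22; μ^(2)=15; μ^(3)=9/2; μ^(4)=-31/4; μ^(5)=-13; μ^(6)=-33/2

((0, 0, 0, 0, 3); (1, 0, 0, 0, 0); (1, 1, 0, 0, 0); (1, 1, 1, 1, 0); (0, 0, 0, 2, 0); (0, 1, 1, 0, 0))


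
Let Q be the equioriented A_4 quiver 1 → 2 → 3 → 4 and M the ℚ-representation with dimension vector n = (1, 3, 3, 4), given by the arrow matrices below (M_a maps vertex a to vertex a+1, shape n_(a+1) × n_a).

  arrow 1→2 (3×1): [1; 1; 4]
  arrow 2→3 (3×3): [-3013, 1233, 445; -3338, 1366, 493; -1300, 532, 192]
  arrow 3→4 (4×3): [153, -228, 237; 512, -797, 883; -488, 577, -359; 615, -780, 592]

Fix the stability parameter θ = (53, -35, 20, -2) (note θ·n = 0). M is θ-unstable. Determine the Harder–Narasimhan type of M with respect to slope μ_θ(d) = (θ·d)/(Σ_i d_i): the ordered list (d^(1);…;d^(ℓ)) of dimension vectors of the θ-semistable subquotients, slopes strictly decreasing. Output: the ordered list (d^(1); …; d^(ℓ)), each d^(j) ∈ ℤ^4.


Via rank(M_{q-1}∘⋯∘M_p): M ≅ I[1,2], I[2,4]^2, I[3,4], I[4,4].
μ_θ-semistable layers: μ^(1)=9; μ^(2)=-2; μ^(3)=-35

((1, 1, 3, 3); (0, 0, 0, 1); (0, 2, 0, 0))


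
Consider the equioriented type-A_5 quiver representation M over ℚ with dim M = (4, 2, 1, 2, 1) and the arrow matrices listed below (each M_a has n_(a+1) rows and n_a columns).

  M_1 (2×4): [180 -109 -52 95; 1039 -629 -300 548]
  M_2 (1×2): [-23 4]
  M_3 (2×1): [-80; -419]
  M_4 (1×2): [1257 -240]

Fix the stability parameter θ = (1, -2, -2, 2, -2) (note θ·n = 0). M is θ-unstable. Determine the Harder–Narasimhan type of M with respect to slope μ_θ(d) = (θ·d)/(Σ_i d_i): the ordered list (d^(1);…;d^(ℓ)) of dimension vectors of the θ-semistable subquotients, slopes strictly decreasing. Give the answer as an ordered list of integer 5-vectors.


Via rank(M_{q-1}∘⋯∘M_p): M ≅ I[1,1]^2, I[1,2], I[1,4], I[4,5].
μ_θ-semistable layers: μ^(1)=2; μ^(2)=1; μ^(3)=0; μ^(4)=-1/2; μ^(5)=-1

((0, 0, 0, 1, 0); (2, 0, 0, 0, 0); (0, 0, 0, 1, 1); (1, 1, 0, 0, 0); (1, 1, 1, 0, 0))


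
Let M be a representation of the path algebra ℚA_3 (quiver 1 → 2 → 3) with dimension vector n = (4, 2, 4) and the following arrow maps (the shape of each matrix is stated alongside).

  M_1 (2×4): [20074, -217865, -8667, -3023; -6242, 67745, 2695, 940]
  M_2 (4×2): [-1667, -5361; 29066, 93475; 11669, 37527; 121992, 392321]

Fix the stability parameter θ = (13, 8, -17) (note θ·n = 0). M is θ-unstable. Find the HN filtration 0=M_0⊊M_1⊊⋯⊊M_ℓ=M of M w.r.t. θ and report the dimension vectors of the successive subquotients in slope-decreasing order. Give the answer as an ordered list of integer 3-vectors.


Interval decomposition of M: I[1,1]^2, I[1,3]^2, I[3,3]^2.
HN type (ℓ=3): μ^(1)=13; μ^(2)=4/3; μ^(3)=-17

((2, 0, 0); (2, 2, 2); (0, 0, 2))


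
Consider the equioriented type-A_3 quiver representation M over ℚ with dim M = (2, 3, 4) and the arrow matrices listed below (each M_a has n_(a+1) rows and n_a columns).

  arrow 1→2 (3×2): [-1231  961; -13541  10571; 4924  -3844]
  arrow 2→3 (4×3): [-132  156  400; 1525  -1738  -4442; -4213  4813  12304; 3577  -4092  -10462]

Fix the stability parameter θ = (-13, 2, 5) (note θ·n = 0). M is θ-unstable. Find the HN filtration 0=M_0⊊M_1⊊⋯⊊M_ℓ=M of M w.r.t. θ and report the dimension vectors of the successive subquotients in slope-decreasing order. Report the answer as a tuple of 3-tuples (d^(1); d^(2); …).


Via rank(M_{q-1}∘⋯∘M_p): M ≅ I[1,1], I[1,3], I[2,3]^2, I[3,3].
μ_θ-semistable layers: μ^(1)=5; μ^(2)=2; μ^(3)=-13

((0, 0, 4); (0, 3, 0); (2, 0, 0))
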